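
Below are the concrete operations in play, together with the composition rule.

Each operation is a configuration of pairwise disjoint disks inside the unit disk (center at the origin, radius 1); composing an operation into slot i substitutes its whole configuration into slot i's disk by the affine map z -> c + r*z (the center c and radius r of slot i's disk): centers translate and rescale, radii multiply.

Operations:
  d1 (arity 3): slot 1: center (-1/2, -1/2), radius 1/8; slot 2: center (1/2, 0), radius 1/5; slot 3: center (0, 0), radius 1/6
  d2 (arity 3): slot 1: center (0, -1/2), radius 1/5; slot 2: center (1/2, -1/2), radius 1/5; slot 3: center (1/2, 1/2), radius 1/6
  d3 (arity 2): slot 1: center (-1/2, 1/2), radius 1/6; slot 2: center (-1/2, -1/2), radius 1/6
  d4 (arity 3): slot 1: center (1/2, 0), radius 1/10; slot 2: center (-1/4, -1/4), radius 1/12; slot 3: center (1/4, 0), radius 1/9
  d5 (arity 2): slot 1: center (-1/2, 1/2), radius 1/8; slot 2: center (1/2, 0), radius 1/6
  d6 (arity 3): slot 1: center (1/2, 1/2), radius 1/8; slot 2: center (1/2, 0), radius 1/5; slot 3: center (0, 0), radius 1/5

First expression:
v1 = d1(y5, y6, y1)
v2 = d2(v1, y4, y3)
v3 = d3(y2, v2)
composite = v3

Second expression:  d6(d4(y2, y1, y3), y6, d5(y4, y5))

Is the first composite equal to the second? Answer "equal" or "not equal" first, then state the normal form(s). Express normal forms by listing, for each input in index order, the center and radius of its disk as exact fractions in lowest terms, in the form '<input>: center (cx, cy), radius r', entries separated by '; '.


The first expression, normalized: y1: center (-1/2, -7/12), radius 1/180; y2: center (-1/2, 1/2), radius 1/6; y3: center (-5/12, -5/12), radius 1/36; y4: center (-5/12, -7/12), radius 1/30; y5: center (-31/60, -3/5), radius 1/240; y6: center (-29/60, -7/12), radius 1/150
The second expression, normalized: y1: center (15/32, 15/32), radius 1/96; y2: center (9/16, 1/2), radius 1/80; y3: center (17/32, 1/2), radius 1/72; y4: center (-1/10, 1/10), radius 1/40; y5: center (1/10, 0), radius 1/30; y6: center (1/2, 0), radius 1/5
No match — not equal.

not equal; first: y1: center (-1/2, -7/12), radius 1/180; y2: center (-1/2, 1/2), radius 1/6; y3: center (-5/12, -5/12), radius 1/36; y4: center (-5/12, -7/12), radius 1/30; y5: center (-31/60, -3/5), radius 1/240; y6: center (-29/60, -7/12), radius 1/150; second: y1: center (15/32, 15/32), radius 1/96; y2: center (9/16, 1/2), radius 1/80; y3: center (17/32, 1/2), radius 1/72; y4: center (-1/10, 1/10), radius 1/40; y5: center (1/10, 0), radius 1/30; y6: center (1/2, 0), radius 1/5


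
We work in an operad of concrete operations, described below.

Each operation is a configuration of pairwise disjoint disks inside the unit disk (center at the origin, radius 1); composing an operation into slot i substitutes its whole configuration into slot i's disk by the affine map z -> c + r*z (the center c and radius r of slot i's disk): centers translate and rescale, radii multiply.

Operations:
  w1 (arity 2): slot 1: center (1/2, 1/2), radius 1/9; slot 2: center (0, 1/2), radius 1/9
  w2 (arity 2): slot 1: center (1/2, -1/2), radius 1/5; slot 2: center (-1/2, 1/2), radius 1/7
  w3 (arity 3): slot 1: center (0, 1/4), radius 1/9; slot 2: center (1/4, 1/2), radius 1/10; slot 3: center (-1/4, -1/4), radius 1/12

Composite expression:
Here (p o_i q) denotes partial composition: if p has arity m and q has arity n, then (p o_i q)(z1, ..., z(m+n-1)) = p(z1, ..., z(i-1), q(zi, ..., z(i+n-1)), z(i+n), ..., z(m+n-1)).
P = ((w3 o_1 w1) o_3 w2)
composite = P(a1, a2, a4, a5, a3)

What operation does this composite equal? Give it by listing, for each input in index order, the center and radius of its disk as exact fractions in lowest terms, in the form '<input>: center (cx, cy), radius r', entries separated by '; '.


Only the slot chain above each a matters under w3; compose those maps.
a1 passes through 2 substitutions, ending at center (1/18, 11/36), radius 1/81
a2 passes through 2 substitutions, ending at center (0, 11/36), radius 1/81
a4 passes through 2 substitutions, ending at center (3/10, 9/20), radius 1/50
a5 passes through 2 substitutions, ending at center (1/5, 11/20), radius 1/70
a3 passes through 1 substitution, ending at center (-1/4, -1/4), radius 1/12

a1: center (1/18, 11/36), radius 1/81; a2: center (0, 11/36), radius 1/81; a3: center (-1/4, -1/4), radius 1/12; a4: center (3/10, 9/20), radius 1/50; a5: center (1/5, 11/20), radius 1/70


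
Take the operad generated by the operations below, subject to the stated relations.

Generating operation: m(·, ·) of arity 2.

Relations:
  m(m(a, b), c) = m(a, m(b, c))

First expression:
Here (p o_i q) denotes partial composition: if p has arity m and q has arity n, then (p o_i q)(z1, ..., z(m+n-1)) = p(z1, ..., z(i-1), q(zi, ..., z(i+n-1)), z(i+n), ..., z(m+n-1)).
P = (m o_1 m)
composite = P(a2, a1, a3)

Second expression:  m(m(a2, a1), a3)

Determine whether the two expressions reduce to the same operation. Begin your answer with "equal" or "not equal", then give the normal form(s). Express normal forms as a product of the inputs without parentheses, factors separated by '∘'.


equal: each reduces to a2 ∘ a1 ∘ a3

Reducing the first expression gives a2 ∘ a1 ∘ a3
Reducing the second expression gives a2 ∘ a1 ∘ a3
The normal forms match — equal.


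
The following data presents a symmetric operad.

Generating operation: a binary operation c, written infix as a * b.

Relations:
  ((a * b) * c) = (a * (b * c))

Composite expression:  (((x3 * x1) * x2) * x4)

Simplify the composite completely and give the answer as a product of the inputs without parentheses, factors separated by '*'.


The c-tree's shape is irrelevant; the x-reading-order decides.
(x3 * x1) collapses to x3 * x1
((x3 * x1) * x2) collapses to x3 * x1 * x2
(((x3 * x1) * x2) * x4) collapses to x3 * x1 * x2 * x4

x3 * x1 * x2 * x4


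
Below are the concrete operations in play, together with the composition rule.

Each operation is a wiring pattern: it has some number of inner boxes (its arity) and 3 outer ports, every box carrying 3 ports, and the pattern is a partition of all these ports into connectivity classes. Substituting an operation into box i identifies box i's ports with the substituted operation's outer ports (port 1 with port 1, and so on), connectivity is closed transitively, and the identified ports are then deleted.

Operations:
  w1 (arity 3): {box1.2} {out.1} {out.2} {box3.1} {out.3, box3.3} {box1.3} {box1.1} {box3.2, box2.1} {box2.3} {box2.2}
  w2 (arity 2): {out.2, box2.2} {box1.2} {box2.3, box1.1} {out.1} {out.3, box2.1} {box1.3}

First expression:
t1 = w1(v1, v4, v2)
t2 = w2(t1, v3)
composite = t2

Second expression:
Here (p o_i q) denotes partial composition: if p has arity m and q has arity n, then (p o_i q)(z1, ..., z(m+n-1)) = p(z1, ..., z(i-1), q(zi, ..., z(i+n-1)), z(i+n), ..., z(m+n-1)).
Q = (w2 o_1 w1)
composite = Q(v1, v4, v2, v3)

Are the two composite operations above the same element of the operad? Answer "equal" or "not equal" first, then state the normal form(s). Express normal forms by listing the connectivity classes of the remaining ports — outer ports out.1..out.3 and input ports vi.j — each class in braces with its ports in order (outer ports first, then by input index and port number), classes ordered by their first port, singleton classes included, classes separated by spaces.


equal; both compose to {out.1} {out.2, v3.2} {out.3, v3.1} {v1.1} {v1.2} {v1.3} {v2.1} {v2.2, v4.1} {v2.3} {v3.3} {v4.2} {v4.3}


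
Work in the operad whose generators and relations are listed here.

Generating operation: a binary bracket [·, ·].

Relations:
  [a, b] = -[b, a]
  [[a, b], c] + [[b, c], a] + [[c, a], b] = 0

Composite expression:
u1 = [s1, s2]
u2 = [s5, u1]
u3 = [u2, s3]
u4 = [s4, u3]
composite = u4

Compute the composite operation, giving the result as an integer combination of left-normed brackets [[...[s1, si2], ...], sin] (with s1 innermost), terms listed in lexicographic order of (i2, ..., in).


[[[[s1, s2], s5], s3], s4]

Antisymmetry and Jacobi reduce to s1-anchored left-normed brackets.
Composite bracket: [s4, [[s5, [s1, s2]], s3]]
Expanding via [a, b] = ab - ba: 16 signed words (2^4 = 16).
Only words starting with s1 matter:
  s1s2s5s3s4 (sign +1) contributes +[[[[s1, s2], s5], s3], s4]


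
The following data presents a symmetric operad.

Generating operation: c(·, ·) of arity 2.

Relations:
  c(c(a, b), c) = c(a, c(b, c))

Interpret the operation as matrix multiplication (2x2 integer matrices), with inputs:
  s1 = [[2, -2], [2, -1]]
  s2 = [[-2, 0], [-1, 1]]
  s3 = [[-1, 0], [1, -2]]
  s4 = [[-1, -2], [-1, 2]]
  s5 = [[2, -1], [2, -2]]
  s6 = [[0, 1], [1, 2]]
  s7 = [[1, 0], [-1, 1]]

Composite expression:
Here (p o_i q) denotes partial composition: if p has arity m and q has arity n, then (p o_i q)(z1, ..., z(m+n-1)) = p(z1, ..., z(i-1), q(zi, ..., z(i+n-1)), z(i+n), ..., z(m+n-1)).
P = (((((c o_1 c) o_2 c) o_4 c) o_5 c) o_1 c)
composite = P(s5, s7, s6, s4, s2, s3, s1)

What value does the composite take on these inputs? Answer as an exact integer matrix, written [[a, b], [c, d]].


[[0, -8], [8, -16]]

c(s5, s7) = [[3, -1], [4, -2]]
c(s6, s4) = [[-1, 2], [-3, 2]]
c(c(s5, s7), c(s6, s4)) = [[0, 4], [2, 4]]
c(s3, s1) = [[-2, 2], [-2, 0]]
c(s2, c(s3, s1)) = [[4, -4], [0, -2]]
c(c(c(s5, s7), c(s6, s4)), c(s2, c(s3, s1))) = [[0, -8], [8, -16]]


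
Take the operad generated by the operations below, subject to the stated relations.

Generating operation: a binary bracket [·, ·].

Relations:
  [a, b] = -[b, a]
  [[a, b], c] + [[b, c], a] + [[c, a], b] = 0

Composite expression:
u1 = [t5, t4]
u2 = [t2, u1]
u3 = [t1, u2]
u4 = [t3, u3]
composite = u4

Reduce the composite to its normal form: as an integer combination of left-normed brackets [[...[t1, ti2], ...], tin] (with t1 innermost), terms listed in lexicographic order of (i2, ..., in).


In the tensor algebra, words opening t1 carry the t1-anchored form.
Composite bracket: [t3, [t1, [t2, [t5, t4]]]]
Full expansion: 16 signed words from ab - ba (2^4 = 16).
Collect the words opening with t1:
  sign of t1t2t4t5t3 is +1, so it contributes +[[[[t1, t2], t4], t5], t3]
  sign of t1t2t5t4t3 is -1, so it contributes -[[[[t1, t2], t5], t4], t3]
  sign of t1t4t5t2t3 is -1, so it contributes -[[[[t1, t4], t5], t2], t3]
  sign of t1t5t4t2t3 is +1, so it contributes +[[[[t1, t5], t4], t2], t3]

[[[[t1, t2], t4], t5], t3] - [[[[t1, t2], t5], t4], t3] - [[[[t1, t4], t5], t2], t3] + [[[[t1, t5], t4], t2], t3]


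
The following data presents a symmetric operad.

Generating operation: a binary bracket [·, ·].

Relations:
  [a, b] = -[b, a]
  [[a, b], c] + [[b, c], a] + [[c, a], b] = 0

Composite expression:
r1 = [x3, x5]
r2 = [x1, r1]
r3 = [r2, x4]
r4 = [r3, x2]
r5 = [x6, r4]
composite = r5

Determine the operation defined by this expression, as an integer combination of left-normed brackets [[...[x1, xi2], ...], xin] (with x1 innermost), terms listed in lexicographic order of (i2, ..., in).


-[[[[[x1, x3], x5], x4], x2], x6] + [[[[[x1, x5], x3], x4], x2], x6]

Expand each bracket as ab - ba; the x1-initial words give the coefficients.
Composite bracket: [x6, [[[x1, [x3, x5]], x4], x2]]
Applying ab - ba throughout gives 32 signed words (2^5 = 32).
The x1-initial words carry the normal form:
  x1x3x5x4x2x6 (sign -1) contributes -[[[[[x1, x3], x5], x4], x2], x6]
  x1x5x3x4x2x6 (sign +1) contributes +[[[[[x1, x5], x3], x4], x2], x6]


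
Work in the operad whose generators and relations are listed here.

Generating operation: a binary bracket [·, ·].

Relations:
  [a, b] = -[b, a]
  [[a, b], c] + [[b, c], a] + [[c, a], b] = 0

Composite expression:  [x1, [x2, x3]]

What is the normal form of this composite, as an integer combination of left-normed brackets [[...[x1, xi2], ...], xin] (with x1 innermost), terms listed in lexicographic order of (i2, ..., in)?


[[x1, x2], x3] - [[x1, x3], x2]

A multilinear Lie element is pinned by x1-initial words (x1 innermost).
Composite bracket: [x1, [x2, x3]]
Under [a, b] = ab - ba we get 4 signed associative words (2^2 = 4).
Coefficients come from the x1-initial words:
  from x1x2x3, sign +1: term +[[x1, x2], x3]
  from x1x3x2, sign -1: term -[[x1, x3], x2]


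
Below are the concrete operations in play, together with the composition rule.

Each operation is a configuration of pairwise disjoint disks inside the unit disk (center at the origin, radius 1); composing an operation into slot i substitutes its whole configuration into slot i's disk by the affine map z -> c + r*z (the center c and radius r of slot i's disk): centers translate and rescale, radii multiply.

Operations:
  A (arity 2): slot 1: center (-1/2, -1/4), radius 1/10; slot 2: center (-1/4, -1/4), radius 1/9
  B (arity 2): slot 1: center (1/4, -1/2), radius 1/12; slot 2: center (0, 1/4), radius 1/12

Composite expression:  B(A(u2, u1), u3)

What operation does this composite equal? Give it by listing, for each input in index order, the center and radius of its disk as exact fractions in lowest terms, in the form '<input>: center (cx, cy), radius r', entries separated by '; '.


u1: center (11/48, -25/48), radius 1/108; u2: center (5/24, -25/48), radius 1/120; u3: center (0, 1/4), radius 1/12


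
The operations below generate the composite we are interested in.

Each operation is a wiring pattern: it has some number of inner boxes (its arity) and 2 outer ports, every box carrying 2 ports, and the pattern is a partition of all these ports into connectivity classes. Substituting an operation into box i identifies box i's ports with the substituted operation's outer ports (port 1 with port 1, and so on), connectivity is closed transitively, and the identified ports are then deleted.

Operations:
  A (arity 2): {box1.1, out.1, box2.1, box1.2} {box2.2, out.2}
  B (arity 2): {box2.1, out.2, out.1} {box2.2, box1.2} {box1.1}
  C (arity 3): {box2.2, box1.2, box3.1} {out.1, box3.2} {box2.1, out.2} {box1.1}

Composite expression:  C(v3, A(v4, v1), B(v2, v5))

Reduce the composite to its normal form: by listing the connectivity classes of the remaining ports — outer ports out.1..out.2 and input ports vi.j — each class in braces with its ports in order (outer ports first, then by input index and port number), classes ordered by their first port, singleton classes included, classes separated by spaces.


Reachability decides: close wires over C-identified ports.
stage A: inputs (v4, v1), connectivity {out.1, v1.1, v4.1, v4.2} {out.2, v1.2}, out.j its boundary
stage B: inputs (v2, v5), connectivity {out.1, out.2, v5.1} {v2.1} {v2.2, v5.2}, out.j its boundary
stage C: inputs (v3, v4, v1, v2, v5), connectivity {out.1, v1.2, v3.2, v5.1} {out.2, v1.1, v4.1, v4.2} {v2.1} {v2.2, v5.2} {v3.1}, out.j its boundary

{out.1, v1.2, v3.2, v5.1} {out.2, v1.1, v4.1, v4.2} {v2.1} {v2.2, v5.2} {v3.1}


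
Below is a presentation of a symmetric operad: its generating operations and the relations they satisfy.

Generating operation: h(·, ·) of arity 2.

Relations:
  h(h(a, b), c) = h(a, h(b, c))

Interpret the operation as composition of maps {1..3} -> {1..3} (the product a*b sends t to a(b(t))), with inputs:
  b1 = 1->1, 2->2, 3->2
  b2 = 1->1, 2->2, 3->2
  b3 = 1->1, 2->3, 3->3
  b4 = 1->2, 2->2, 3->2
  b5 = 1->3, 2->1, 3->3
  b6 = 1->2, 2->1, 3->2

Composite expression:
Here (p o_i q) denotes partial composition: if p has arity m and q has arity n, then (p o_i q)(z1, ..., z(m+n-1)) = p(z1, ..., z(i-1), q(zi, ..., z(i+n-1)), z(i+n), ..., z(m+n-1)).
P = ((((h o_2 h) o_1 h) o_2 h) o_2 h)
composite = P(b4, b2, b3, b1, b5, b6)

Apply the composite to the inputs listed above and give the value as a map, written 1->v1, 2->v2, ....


1->2, 2->2, 3->2

h(b2, b3) = 1->1, 2->2, 3->2
h(h(b2, b3), b1) = 1->1, 2->2, 3->2
h(b4, h(h(b2, b3), b1)) = 1->2, 2->2, 3->2
h(b5, b6) = 1->1, 2->3, 3->1
h(h(b4, h(h(b2, b3), b1)), h(b5, b6)) = 1->2, 2->2, 3->2


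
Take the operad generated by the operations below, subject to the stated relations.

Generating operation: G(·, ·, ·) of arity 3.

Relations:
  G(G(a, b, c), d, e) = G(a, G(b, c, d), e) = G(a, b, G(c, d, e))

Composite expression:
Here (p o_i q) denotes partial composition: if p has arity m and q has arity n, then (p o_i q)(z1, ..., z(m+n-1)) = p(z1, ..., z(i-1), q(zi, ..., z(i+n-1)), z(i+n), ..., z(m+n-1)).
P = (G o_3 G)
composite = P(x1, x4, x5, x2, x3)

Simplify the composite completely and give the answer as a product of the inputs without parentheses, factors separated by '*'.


All parenthesizations of G agree; list the x-inputs left to right.
G(x5, x2, x3) unparenthesizes to x5 * x2 * x3
G(x1, x4, G(x5, x2, x3)) unparenthesizes to x1 * x4 * x5 * x2 * x3

x1 * x4 * x5 * x2 * x3


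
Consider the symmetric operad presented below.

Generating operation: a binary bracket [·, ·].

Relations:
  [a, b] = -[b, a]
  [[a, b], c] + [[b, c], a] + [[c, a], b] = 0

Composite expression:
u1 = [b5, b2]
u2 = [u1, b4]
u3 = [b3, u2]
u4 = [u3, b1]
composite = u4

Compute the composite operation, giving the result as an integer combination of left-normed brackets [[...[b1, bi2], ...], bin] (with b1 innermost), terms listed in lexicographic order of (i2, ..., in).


-[[[[b1, b2], b5], b4], b3] + [[[[b1, b3], b2], b5], b4] - [[[[b1, b3], b4], b2], b5] + [[[[b1, b3], b4], b5], b2] - [[[[b1, b3], b5], b2], b4] + [[[[b1, b4], b2], b5], b3] - [[[[b1, b4], b5], b2], b3] + [[[[b1, b5], b2], b4], b3]


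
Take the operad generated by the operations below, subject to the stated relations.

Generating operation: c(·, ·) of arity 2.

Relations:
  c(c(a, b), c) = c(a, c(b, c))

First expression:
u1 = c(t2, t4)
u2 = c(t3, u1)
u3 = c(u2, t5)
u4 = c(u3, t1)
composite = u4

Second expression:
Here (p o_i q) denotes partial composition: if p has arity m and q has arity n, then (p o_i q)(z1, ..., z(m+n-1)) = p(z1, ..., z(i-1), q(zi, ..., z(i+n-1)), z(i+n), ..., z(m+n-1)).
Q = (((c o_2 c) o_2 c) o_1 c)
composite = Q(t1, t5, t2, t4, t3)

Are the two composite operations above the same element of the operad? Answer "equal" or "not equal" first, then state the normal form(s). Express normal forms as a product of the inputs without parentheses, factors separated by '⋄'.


In normal form, the first expression is t3 ⋄ t2 ⋄ t4 ⋄ t5 ⋄ t1
In normal form, the second expression is t1 ⋄ t5 ⋄ t2 ⋄ t4 ⋄ t3
They disagree, so not equal.

not equal: they reduce to t3 ⋄ t2 ⋄ t4 ⋄ t5 ⋄ t1 and t1 ⋄ t5 ⋄ t2 ⋄ t4 ⋄ t3


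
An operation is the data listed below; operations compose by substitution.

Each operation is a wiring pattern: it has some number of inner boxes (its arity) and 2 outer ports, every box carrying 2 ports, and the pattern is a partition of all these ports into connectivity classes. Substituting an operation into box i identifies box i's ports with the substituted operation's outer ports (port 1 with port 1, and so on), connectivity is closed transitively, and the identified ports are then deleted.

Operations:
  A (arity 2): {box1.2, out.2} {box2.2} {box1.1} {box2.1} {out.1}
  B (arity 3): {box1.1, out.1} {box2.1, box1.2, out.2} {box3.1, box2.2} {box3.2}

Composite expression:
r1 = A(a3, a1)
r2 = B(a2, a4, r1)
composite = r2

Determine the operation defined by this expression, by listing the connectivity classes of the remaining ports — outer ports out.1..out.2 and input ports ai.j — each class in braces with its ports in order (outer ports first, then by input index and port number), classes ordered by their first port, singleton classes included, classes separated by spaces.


{out.1, a2.1} {out.2, a2.2, a4.1} {a1.1} {a1.2} {a3.1} {a3.2} {a4.2}

Connectivity passes through glued B-boundaries; trace each wire chain.
after A, the pattern on (a3, a1) reads {out.1} {out.2, a3.2} {a1.1} {a1.2} {a3.1} (out.j = its outer ports)
after B, the pattern on (a2, a4, a3, a1) reads {out.1, a2.1} {out.2, a2.2, a4.1} {a1.1} {a1.2} {a3.1} {a3.2} {a4.2} (out.j = its outer ports)


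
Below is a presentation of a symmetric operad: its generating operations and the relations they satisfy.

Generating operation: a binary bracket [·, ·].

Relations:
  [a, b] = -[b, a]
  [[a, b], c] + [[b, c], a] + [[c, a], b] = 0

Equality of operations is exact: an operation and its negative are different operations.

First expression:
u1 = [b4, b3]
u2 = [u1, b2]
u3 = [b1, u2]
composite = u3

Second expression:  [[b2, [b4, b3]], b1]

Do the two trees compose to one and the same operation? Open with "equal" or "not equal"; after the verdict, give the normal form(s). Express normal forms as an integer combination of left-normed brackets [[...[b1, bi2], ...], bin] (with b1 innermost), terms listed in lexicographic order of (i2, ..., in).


equal; both compose to [[[b1, b2], b3], b4] - [[[b1, b2], b4], b3] - [[[b1, b3], b4], b2] + [[[b1, b4], b3], b2]

Normal form of the first expression: [[[b1, b2], b3], b4] - [[[b1, b2], b4], b3] - [[[b1, b3], b4], b2] + [[[b1, b4], b3], b2]
Normal form of the second expression: [[[b1, b2], b3], b4] - [[[b1, b2], b4], b3] - [[[b1, b3], b4], b2] + [[[b1, b4], b3], b2]
Both agree, so they are equal.


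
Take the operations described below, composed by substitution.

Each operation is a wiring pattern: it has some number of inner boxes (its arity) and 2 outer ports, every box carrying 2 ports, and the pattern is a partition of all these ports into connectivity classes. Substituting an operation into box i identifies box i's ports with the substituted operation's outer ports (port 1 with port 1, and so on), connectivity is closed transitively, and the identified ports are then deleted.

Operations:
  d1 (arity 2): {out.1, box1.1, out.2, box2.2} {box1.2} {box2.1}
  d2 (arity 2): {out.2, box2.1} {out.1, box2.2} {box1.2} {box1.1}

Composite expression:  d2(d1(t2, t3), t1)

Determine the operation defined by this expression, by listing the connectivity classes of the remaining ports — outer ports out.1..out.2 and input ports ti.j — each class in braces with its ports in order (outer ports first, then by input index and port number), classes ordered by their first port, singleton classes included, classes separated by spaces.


Reachability decides: close wires over d2-identified ports.
d1 over (t2, t3) gives {out.1, out.2, t2.1, t3.2} {t2.2} {t3.1}, out.j being that stage's outer ports
d2 over (t2, t3, t1) gives {out.1, t1.2} {out.2, t1.1} {t2.1, t3.2} {t2.2} {t3.1}, out.j being that stage's outer ports

{out.1, t1.2} {out.2, t1.1} {t2.1, t3.2} {t2.2} {t3.1}


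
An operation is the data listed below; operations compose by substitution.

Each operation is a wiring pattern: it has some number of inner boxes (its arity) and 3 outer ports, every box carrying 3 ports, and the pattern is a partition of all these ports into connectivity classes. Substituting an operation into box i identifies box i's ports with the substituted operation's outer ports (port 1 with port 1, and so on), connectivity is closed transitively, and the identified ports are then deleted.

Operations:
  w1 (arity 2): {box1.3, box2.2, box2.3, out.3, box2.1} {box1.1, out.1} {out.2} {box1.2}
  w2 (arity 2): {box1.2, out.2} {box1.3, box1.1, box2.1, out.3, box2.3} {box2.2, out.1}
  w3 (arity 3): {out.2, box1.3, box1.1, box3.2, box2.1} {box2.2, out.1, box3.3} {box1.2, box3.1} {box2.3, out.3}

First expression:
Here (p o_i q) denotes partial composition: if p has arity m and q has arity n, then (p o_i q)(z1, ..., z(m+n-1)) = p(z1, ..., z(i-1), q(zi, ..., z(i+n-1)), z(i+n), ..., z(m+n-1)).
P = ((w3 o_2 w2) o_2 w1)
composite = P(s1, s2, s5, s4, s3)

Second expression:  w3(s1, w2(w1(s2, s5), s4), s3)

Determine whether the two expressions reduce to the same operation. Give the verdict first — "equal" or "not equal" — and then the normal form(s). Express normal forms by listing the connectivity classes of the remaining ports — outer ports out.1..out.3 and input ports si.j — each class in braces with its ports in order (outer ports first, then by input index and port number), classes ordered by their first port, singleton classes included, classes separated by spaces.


equal — both sides give {out.1, s3.3} {out.2, s1.1, s1.3, s3.2, s4.2} {out.3, s2.1, s2.3, s4.1, s4.3, s5.1, s5.2, s5.3} {s1.2, s3.1} {s2.2}

Normal form of the first expression: {out.1, s3.3} {out.2, s1.1, s1.3, s3.2, s4.2} {out.3, s2.1, s2.3, s4.1, s4.3, s5.1, s5.2, s5.3} {s1.2, s3.1} {s2.2}
Normal form of the second expression: {out.1, s3.3} {out.2, s1.1, s1.3, s3.2, s4.2} {out.3, s2.1, s2.3, s4.1, s4.3, s5.1, s5.2, s5.3} {s1.2, s3.1} {s2.2}
One common form — equal.


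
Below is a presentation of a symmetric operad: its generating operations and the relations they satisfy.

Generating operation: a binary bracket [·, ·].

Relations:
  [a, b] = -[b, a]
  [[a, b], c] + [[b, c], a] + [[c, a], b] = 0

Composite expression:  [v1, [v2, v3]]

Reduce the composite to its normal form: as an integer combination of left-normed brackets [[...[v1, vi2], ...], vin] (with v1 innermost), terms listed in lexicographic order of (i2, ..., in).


Expand each bracket as ab - ba; the v1-initial words give the coefficients.
Composite bracket: [v1, [v2, v3]]
The bracket unfolds into 4 signed words via [a, b] = ab - ba (2^2 = 4).
The v1-initial words carry the normal form:
  sign of v1v2v3 is +1, so it contributes +[[v1, v2], v3]
  sign of v1v3v2 is -1, so it contributes -[[v1, v3], v2]

[[v1, v2], v3] - [[v1, v3], v2]


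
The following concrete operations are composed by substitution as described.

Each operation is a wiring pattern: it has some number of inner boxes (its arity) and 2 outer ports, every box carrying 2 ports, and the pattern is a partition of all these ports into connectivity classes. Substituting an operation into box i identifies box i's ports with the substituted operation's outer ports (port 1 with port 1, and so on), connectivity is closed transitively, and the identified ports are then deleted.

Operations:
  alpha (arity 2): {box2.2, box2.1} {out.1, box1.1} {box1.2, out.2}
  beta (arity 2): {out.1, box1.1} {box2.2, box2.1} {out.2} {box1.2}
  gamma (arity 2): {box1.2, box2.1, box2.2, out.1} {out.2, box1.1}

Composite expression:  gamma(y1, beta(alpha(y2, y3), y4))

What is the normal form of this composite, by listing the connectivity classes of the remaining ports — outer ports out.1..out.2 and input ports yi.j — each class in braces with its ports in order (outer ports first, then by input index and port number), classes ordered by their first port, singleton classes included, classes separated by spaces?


{out.1, y1.2, y2.1} {out.2, y1.1} {y2.2} {y3.1, y3.2} {y4.1, y4.2}

Connectivity passes through glued gamma-boundaries; trace each wire chain.
through alpha, on inputs (y2, y3): {out.1, y2.1} {out.2, y2.2} {y3.1, y3.2} (out.j = stage outer ports)
through beta, on inputs (y2, y3, y4): {out.1, y2.1} {out.2} {y2.2} {y3.1, y3.2} {y4.1, y4.2} (out.j = stage outer ports)
through gamma, on inputs (y1, y2, y3, y4): {out.1, y1.2, y2.1} {out.2, y1.1} {y2.2} {y3.1, y3.2} {y4.1, y4.2} (out.j = stage outer ports)


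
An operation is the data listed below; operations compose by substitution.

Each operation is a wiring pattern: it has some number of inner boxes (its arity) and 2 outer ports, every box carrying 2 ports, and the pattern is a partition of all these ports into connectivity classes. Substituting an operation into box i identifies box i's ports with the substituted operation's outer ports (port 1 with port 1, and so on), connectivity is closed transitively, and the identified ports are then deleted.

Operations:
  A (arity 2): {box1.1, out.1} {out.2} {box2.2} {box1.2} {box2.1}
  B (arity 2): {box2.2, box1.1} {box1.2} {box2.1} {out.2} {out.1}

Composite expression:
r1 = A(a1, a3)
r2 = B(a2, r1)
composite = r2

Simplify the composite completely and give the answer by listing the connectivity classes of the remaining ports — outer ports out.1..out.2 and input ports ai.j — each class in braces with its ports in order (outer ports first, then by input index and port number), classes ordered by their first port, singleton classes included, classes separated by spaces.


{out.1} {out.2} {a1.1} {a1.2} {a2.1} {a2.2} {a3.1} {a3.2}


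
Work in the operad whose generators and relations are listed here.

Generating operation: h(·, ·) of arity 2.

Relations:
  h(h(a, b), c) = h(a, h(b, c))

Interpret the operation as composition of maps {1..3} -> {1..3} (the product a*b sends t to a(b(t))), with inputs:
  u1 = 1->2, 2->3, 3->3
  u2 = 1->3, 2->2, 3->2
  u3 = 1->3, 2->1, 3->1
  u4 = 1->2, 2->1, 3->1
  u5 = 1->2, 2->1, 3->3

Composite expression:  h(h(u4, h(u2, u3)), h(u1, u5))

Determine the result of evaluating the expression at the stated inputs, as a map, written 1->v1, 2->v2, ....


1->1, 2->1, 3->1

h(u2, u3) = 1->2, 2->3, 3->3
h(u4, h(u2, u3)) = 1->1, 2->1, 3->1
h(u1, u5) = 1->3, 2->2, 3->3
h(h(u4, h(u2, u3)), h(u1, u5)) = 1->1, 2->1, 3->1


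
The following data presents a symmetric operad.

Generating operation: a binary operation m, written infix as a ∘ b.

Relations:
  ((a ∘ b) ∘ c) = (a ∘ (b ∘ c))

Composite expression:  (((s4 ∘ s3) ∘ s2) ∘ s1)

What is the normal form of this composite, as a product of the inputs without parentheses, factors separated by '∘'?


Every regrouping of m is equal, so read the s-inputs in written order.
(s4 ∘ s3) reduces to s4 ∘ s3
((s4 ∘ s3) ∘ s2) reduces to s4 ∘ s3 ∘ s2
(((s4 ∘ s3) ∘ s2) ∘ s1) reduces to s4 ∘ s3 ∘ s2 ∘ s1

s4 ∘ s3 ∘ s2 ∘ s1


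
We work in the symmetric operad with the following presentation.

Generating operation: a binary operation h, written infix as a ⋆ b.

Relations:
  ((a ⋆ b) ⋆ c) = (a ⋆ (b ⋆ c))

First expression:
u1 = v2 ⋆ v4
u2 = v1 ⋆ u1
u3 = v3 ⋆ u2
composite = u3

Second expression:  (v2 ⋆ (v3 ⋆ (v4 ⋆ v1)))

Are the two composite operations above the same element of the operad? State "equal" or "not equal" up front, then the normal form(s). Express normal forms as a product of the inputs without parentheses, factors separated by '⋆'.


In normal form, the first expression is v3 ⋆ v1 ⋆ v2 ⋆ v4
In normal form, the second expression is v2 ⋆ v3 ⋆ v4 ⋆ v1
Distinct normal forms: not equal.

not equal: they reduce to v3 ⋆ v1 ⋆ v2 ⋆ v4 and v2 ⋆ v3 ⋆ v4 ⋆ v1


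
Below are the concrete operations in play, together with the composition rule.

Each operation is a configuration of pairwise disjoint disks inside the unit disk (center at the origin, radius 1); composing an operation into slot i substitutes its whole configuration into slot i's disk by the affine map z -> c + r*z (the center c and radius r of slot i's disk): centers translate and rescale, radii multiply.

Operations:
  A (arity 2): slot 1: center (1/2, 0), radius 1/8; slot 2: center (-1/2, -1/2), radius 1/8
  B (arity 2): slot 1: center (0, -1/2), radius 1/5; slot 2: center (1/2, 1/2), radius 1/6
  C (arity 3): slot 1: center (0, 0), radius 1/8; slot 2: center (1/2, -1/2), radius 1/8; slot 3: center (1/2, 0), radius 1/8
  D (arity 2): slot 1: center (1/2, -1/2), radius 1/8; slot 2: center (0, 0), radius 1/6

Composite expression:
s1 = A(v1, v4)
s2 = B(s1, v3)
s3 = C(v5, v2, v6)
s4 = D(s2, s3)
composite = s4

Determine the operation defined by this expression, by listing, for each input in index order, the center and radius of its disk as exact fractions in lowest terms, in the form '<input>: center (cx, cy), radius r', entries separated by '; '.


Follow each v-input down from D: c' goes to c + r*c', radius to r*r'.
v1 passes through 3 substitutions, ending at center (41/80, -9/16), radius 1/320
v4 passes through 3 substitutions, ending at center (39/80, -23/40), radius 1/320
v3 passes through 2 substitutions, ending at center (9/16, -7/16), radius 1/48
v5 passes through 2 substitutions, ending at center (0, 0), radius 1/48
v2 passes through 2 substitutions, ending at center (1/12, -1/12), radius 1/48
v6 passes through 2 substitutions, ending at center (1/12, 0), radius 1/48

v1: center (41/80, -9/16), radius 1/320; v2: center (1/12, -1/12), radius 1/48; v3: center (9/16, -7/16), radius 1/48; v4: center (39/80, -23/40), radius 1/320; v5: center (0, 0), radius 1/48; v6: center (1/12, 0), radius 1/48


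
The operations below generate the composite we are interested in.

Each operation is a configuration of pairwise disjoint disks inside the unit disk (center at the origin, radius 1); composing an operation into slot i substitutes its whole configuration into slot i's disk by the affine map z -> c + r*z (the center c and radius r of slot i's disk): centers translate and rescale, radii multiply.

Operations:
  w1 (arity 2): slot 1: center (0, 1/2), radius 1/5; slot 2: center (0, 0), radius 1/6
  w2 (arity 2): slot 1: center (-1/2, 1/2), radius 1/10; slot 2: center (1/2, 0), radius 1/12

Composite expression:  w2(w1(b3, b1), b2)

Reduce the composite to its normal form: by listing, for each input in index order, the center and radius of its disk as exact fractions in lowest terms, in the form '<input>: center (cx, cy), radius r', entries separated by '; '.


b1: center (-1/2, 1/2), radius 1/60; b2: center (1/2, 0), radius 1/12; b3: center (-1/2, 11/20), radius 1/50

Each b-disk chains the slot maps above it in w2; radii multiply.
input b3: composing its 2 substitution steps yields center (-1/2, 11/20), radius 1/50
input b1: composing its 2 substitution steps yields center (-1/2, 1/2), radius 1/60
input b2: composing its 1 substitution step yields center (1/2, 0), radius 1/12


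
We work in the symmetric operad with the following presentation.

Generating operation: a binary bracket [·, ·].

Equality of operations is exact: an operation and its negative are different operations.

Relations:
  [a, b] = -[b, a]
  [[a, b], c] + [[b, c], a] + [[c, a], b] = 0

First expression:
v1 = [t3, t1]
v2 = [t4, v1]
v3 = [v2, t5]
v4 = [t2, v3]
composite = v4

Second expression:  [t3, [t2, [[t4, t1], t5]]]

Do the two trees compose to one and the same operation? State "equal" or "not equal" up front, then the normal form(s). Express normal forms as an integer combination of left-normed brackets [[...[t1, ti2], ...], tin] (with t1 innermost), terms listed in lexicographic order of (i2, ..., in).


not equal: they reduce to -[[[[t1, t3], t4], t5], t2] and -[[[[t1, t4], t5], t2], t3]

Reducing the first expression gives -[[[[t1, t3], t4], t5], t2]
Reducing the second expression gives -[[[[t1, t4], t5], t2], t3]
Different reductions; not equal.


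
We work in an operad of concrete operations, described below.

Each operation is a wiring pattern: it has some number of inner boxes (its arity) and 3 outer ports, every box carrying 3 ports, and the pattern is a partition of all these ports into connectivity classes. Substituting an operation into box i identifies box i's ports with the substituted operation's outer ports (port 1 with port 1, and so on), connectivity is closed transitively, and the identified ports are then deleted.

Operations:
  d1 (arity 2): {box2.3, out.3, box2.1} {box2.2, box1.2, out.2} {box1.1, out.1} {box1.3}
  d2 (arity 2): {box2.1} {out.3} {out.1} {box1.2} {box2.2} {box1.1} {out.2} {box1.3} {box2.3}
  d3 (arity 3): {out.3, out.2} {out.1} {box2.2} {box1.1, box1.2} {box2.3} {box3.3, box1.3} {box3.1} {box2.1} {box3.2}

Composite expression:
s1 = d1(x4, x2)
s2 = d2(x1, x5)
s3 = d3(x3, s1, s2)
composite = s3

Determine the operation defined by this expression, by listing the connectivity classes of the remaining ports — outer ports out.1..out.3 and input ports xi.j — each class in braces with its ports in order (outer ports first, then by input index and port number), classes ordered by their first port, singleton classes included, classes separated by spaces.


After gluing at d3, chains via deleted ports link the x-ports.
through d1, on inputs (x4, x2): {out.1, x4.1} {out.2, x2.2, x4.2} {out.3, x2.1, x2.3} {x4.3} (out.j = stage outer ports)
through d2, on inputs (x1, x5): {out.1} {out.2} {out.3} {x1.1} {x1.2} {x1.3} {x5.1} {x5.2} {x5.3} (out.j = stage outer ports)
through d3, on inputs (x3, x4, x2, x1, x5): {out.1} {out.2, out.3} {x1.1} {x1.2} {x1.3} {x2.1, x2.3} {x2.2, x4.2} {x3.1, x3.2} {x3.3} {x4.1} {x4.3} {x5.1} {x5.2} {x5.3} (out.j = stage outer ports)

{out.1} {out.2, out.3} {x1.1} {x1.2} {x1.3} {x2.1, x2.3} {x2.2, x4.2} {x3.1, x3.2} {x3.3} {x4.1} {x4.3} {x5.1} {x5.2} {x5.3}


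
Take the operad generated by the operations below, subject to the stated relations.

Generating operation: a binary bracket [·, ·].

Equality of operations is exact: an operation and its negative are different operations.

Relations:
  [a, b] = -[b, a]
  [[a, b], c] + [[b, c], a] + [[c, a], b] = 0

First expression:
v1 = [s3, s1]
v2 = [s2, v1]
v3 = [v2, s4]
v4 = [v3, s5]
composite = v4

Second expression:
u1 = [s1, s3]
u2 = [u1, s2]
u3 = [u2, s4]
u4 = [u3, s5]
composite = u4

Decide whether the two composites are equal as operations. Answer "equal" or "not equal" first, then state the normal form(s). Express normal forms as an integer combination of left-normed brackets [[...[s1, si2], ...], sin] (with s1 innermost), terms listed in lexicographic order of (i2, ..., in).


In normal form, the first expression is [[[[s1, s3], s2], s4], s5]
In normal form, the second expression is [[[[s1, s3], s2], s4], s5]
Same normal form: equal.

equal; the common form is [[[[s1, s3], s2], s4], s5]


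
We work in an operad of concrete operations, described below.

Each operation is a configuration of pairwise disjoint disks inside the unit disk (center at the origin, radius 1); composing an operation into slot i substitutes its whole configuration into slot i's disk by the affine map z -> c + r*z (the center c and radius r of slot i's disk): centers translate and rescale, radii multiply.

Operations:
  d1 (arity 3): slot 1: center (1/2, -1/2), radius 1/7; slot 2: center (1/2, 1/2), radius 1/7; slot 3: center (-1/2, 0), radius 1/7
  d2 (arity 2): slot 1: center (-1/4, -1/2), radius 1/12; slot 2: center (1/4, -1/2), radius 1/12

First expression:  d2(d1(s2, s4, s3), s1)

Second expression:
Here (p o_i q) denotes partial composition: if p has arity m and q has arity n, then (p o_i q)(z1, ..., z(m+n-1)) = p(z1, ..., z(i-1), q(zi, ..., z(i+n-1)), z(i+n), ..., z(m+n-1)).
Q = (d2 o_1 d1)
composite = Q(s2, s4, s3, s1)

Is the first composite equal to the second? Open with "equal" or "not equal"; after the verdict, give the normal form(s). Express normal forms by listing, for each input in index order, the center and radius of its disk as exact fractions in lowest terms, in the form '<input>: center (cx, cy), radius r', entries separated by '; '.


equal: each reduces to s1: center (1/4, -1/2), radius 1/12; s2: center (-5/24, -13/24), radius 1/84; s3: center (-7/24, -1/2), radius 1/84; s4: center (-5/24, -11/24), radius 1/84


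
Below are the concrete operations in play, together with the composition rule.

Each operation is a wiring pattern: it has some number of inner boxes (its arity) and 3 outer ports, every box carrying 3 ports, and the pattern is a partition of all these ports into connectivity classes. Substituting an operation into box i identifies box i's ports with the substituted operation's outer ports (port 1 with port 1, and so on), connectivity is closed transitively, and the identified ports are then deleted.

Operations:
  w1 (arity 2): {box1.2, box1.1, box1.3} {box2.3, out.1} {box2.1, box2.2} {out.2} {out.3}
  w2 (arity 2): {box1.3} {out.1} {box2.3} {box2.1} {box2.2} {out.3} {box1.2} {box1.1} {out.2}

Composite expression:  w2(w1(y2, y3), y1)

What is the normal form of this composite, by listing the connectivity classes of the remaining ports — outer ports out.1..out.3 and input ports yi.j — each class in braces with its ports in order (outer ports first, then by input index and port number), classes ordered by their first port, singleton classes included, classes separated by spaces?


{out.1} {out.2} {out.3} {y1.1} {y1.2} {y1.3} {y2.1, y2.2, y2.3} {y3.1, y3.2} {y3.3}


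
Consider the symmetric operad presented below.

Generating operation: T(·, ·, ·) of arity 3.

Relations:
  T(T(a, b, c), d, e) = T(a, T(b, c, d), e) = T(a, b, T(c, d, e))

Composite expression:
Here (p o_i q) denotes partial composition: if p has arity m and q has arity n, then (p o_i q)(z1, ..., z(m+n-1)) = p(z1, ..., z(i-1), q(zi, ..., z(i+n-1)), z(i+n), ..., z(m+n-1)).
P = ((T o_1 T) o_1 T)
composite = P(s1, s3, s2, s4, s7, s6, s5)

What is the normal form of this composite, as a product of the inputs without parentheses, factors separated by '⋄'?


s1 ⋄ s3 ⋄ s2 ⋄ s4 ⋄ s7 ⋄ s6 ⋄ s5

Under associativity of T, the answer is the s's in reading order.
T(s1, s3, s2) reduces to s1 ⋄ s3 ⋄ s2
T(T(s1, s3, s2), s4, s7) reduces to s1 ⋄ s3 ⋄ s2 ⋄ s4 ⋄ s7
T(T(T(s1, s3, s2), s4, s7), s6, s5) reduces to s1 ⋄ s3 ⋄ s2 ⋄ s4 ⋄ s7 ⋄ s6 ⋄ s5
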